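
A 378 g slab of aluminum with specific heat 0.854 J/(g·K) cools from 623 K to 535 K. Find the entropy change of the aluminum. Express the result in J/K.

ΔS = ∫dQ_rev/T = m c ln(T₂/T₁) = 378 × 0.854 × ln(535/623) = -49.2 J/K.

ΔS = -49.2 J/K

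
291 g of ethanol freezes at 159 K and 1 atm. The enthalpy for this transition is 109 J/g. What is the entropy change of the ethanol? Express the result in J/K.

Heat released by the substance: Q = −mL = −291 × 109 = −31719 J.
At constant T, ΔS = Q_rev/T = −31719 / 159 = -199 J/K.

ΔS = -199 J/K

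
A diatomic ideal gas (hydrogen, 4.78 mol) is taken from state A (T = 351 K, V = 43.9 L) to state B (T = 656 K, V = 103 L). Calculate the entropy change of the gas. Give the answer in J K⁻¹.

Entropy is a state function: ΔS = nC_V ln(T₂/T₁) + nR ln(V₂/V₁), with C_V = 5R/2 = 20.79 J mol⁻¹ K⁻¹ for a diatomic ideal gas.
ΔS = 4.78 × [20.79 × ln(656/351) + 8.314 × ln(103/43.9)] = 96 J/K.

ΔS = 96 J/K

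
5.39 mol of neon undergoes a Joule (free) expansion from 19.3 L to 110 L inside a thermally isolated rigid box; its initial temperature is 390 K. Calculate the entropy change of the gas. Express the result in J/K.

No heat is exchanged and no work is done, so the ideal-gas temperature stays constant.
Entropy is a state function; using a reversible isothermal path, ΔS_gas = nR ln(V₂/V₁) = 5.39 × 8.314 × ln(110/19.3) = 78 J/K.

ΔS_gas = 78 J/K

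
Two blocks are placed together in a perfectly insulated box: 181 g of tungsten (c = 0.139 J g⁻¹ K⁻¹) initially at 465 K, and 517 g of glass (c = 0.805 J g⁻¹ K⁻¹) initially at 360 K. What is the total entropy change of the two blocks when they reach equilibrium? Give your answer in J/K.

ΔS_total = 0.839 J/K

Energy balance: T_f = (m₁c₁T₁ + m₂c₂T₂)/(m₁c₁ + m₂c₂) = 365.99 K.
ΔS₁ = m₁c₁ ln(T_f/T₁) = 25.159 × ln(365.99/465) = -6.024 J/K.
ΔS₂ = m₂c₂ ln(T_f/T₂) = 416.185 × ln(365.99/360) = 6.863 J/K.
ΔS_total = -6.024 + 6.863 = 0.839 J/K.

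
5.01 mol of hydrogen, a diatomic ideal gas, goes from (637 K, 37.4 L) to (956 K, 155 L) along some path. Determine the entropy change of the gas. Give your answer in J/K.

Entropy is a state function: ΔS = nC_V ln(T₂/T₁) + nR ln(V₂/V₁), with C_V = 5R/2 = 20.79 J mol⁻¹ K⁻¹ for a diatomic ideal gas.
ΔS = 5.01 × [20.79 × ln(956/637) + 8.314 × ln(155/37.4)] = 101 J/K.

ΔS = 101 J/K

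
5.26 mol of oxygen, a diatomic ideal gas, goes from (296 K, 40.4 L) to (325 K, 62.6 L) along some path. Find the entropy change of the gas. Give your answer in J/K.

ΔS = 29.4 J/K

Entropy is a state function: ΔS = nC_V ln(T₂/T₁) + nR ln(V₂/V₁), with C_V = 5R/2 = 20.79 J mol⁻¹ K⁻¹ for a diatomic ideal gas.
ΔS = 5.26 × [20.79 × ln(325/296) + 8.314 × ln(62.6/40.4)] = 29.4 J/K.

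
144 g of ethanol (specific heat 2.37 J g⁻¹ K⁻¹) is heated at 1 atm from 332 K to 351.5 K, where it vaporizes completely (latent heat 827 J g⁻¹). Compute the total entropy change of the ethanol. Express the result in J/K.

ΔS = 358 J/K

Warming step: ΔS₁ = m c ln(T_tr/T_i) = 144 × 2.37 × ln(351.5/332) = 19.48 J/K.
Phase change: ΔS₂ = +mL/T_tr = 144 × 827 / 351.5 = 338.8 J/K.
ΔS_total = (19.48) + (338.8) = 358 J/K.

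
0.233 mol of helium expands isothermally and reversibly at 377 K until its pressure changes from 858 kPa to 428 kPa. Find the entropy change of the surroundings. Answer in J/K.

ΔS_surr = -1.35 J/K

For an isothermal ideal gas ΔS_gas = nR ln(P₁/P₂) = 0.233 × 8.314 × ln(858/428) = 1.35 J/K.
The process is reversible, so ΔS_surr = −ΔS_gas = -1.35 J/K and ΔS_universe = 0.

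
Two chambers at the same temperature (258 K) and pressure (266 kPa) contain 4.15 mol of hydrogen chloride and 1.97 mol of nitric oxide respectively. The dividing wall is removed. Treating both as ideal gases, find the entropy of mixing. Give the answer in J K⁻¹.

ΔS_mix = 32 J/K

Mole fractions: x_A = 4.15/6.12 = 0.678, x_B = 0.322.
ΔS_mix = −R(n_A ln x_A + n_B ln x_B) = −8.314 × (4.15 ln 0.678 + 1.97 ln 0.322) = 32 J/K.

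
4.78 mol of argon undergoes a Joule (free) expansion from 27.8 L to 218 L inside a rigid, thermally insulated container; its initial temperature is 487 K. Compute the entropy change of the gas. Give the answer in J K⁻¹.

ΔS_gas = 81.8 J/K

For an ideal gas in free expansion Q = 0 and W = 0, so T is unchanged.
Entropy is a state function; using a reversible isothermal path, ΔS_gas = nR ln(V₂/V₁) = 4.78 × 8.314 × ln(218/27.8) = 81.8 J/K.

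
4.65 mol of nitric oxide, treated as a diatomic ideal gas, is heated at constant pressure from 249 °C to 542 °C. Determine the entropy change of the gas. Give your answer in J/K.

In kelvin: T₁ = 522.15 K, T₂ = 815.15 K. At constant pressure, ΔS = nC_p ln(T₂/T₁) with C_p = 7R/2 = 29.1 J mol⁻¹ K⁻¹.
ΔS = 4.65 × 29.1 × ln(815.15/522.15) = 60.3 J/K.

ΔS = 60.3 J/K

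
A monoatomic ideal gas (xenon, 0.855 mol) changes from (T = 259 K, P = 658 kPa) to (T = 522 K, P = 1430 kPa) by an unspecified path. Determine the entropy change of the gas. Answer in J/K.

ΔS = nC_p ln(T₂/T₁) − nR ln(P₂/P₁), with C_p = 5R/2 = 20.79 J mol⁻¹ K⁻¹ for a monoatomic ideal gas.
ΔS = 0.855 × [20.79 × ln(522/259) − 8.314 × ln(1430/658)] = 6.94 J/K.

ΔS = 6.94 J/K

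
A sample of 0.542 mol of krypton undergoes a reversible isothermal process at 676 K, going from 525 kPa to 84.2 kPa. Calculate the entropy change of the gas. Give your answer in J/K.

For an isothermal ideal gas ΔS_gas = nR ln(P₁/P₂) = 0.542 × 8.314 × ln(525/84.2) = 8.25 J/K.

ΔS_gas = 8.25 J/K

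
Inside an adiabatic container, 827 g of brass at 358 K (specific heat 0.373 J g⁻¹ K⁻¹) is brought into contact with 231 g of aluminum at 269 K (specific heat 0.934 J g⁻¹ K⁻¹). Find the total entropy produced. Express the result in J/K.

ΔS_total = 5.08 J/K

Energy balance: T_f = (m₁c₁T₁ + m₂c₂T₂)/(m₁c₁ + m₂c₂) = 321.37 K.
ΔS₁ = m₁c₁ ln(T_f/T₁) = 308.471 × ln(321.37/358) = -33.3 J/K.
ΔS₂ = m₂c₂ ln(T_f/T₂) = 215.754 × ln(321.37/269) = 38.38 J/K.
ΔS_total = -33.3 + 38.38 = 5.08 J/K.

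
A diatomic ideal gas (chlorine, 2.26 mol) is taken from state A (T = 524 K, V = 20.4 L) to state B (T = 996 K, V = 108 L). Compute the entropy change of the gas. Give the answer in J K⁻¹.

Entropy is a state function: ΔS = nC_V ln(T₂/T₁) + nR ln(V₂/V₁), with C_V = 5R/2 = 20.79 J mol⁻¹ K⁻¹ for a diatomic ideal gas.
ΔS = 2.26 × [20.79 × ln(996/524) + 8.314 × ln(108/20.4)] = 61.5 J/K.

ΔS = 61.5 J/K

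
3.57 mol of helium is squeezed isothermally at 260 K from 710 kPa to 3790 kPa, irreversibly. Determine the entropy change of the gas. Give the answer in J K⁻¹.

Entropy is a state function, so ΔS_gas depends only on the end states.
For an isothermal ideal gas ΔS_gas = nR ln(P₁/P₂) = 3.57 × 8.314 × ln(710/3790) = -49.7 J/K.

ΔS_gas = -49.7 J/K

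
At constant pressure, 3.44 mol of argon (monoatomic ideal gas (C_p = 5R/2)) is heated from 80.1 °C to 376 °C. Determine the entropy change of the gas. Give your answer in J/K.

In kelvin: T₁ = 353.25 K, T₂ = 649.15 K. At constant pressure, ΔS = nC_p ln(T₂/T₁) with C_p = 5R/2 = 20.79 J mol⁻¹ K⁻¹.
ΔS = 3.44 × 20.79 × ln(649.15/353.25) = 43.5 J/K.

ΔS = 43.5 J/K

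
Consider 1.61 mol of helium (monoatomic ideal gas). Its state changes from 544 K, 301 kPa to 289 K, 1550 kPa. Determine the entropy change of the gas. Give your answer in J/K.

ΔS = nC_p ln(T₂/T₁) − nR ln(P₂/P₁), with C_p = 5R/2 = 20.79 J mol⁻¹ K⁻¹ for a monoatomic ideal gas.
ΔS = 1.61 × [20.79 × ln(289/544) − 8.314 × ln(1550/301)] = -43.1 J/K.

ΔS = -43.1 J/K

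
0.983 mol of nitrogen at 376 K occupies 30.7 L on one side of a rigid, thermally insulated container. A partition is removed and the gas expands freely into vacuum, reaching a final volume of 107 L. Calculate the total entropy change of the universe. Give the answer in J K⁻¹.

ΔS_universe = 10.2 J/K

No heat is exchanged and no work is done, so the ideal-gas temperature stays constant.
Entropy is a state function; using a reversible isothermal path, ΔS_gas = nR ln(V₂/V₁) = 0.983 × 8.314 × ln(107/30.7) = 10.2 J/K.
The insulated surroundings exchange no heat, so ΔS_surr = 0 and ΔS_universe = ΔS_gas.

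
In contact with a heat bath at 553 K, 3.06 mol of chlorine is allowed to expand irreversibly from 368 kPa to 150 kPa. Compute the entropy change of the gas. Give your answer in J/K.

Entropy is a state function, so ΔS_gas depends only on the end states.
For an isothermal ideal gas ΔS_gas = nR ln(P₁/P₂) = 3.06 × 8.314 × ln(368/150) = 22.8 J/K.

ΔS_gas = 22.8 J/K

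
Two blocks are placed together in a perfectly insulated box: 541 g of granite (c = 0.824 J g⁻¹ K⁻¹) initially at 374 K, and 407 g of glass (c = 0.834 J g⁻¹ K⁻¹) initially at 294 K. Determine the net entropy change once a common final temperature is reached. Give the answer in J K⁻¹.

ΔS_total = 5.51 J/K

Energy balance: T_f = (m₁c₁T₁ + m₂c₂T₂)/(m₁c₁ + m₂c₂) = 339.42 K.
ΔS₁ = m₁c₁ ln(T_f/T₁) = 445.784 × ln(339.42/374) = -43.25 J/K.
ΔS₂ = m₂c₂ ln(T_f/T₂) = 339.438 × ln(339.42/294) = 48.76 J/K.
ΔS_total = -43.25 + 48.76 = 5.51 J/K.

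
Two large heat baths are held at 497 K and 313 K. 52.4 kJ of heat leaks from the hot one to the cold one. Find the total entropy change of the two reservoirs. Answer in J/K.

ΔS_hot = −Q/T_H = −52400/497 = -105.4 J/K and ΔS_cold = +Q/T_C = 52400/313 = 167.4 J/K.
ΔS_total = -105.4 + 167.4 = 62 J/K, positive as the second law requires.

ΔS_total = 62 J/K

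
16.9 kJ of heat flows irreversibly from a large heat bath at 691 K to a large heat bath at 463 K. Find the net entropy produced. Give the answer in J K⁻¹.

ΔS_hot = −Q/T_H = −16900/691 = -24.46 J/K and ΔS_cold = +Q/T_C = 16900/463 = 36.5 J/K.
ΔS_total = -24.46 + 36.5 = 12 J/K, positive as the second law requires.

ΔS_total = 12 J/K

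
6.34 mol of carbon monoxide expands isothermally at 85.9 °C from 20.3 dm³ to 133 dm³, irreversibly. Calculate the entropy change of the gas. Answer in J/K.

ΔS_gas = 99.1 J/K

Entropy is a state function, so ΔS_gas depends only on the end states.
For an isothermal ideal gas ΔS_gas = nR ln(V₂/V₁) = 6.34 × 8.314 × ln(133/20.3) = 99.1 J/K.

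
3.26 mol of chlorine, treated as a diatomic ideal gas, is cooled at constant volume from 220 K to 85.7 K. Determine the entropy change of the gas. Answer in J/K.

At constant volume, ΔS = nC_V ln(T₂/T₁) with C_V = 5R/2 = 20.79 J mol⁻¹ K⁻¹.
ΔS = 3.26 × 20.79 × ln(85.7/220) = -63.9 J/K.

ΔS = -63.9 J/K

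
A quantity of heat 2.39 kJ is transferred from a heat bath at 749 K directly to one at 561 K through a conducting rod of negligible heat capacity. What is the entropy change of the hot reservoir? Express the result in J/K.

ΔS_hot = -3.19 J/K

The hot reservoir loses heat Q, so ΔS_hot = −Q/T_H = −2390/749 = -3.19 J/K.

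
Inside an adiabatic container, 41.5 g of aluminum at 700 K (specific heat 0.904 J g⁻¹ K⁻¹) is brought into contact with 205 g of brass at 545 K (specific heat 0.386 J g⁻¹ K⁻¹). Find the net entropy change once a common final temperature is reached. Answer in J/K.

ΔS_total = 0.82 J/K

Energy balance: T_f = (m₁c₁T₁ + m₂c₂T₂)/(m₁c₁ + m₂c₂) = 594.85 K.
ΔS₁ = m₁c₁ ln(T_f/T₁) = 37.516 × ln(594.85/700) = -6.106 J/K.
ΔS₂ = m₂c₂ ln(T_f/T₂) = 79.13 × ln(594.85/545) = 6.926 J/K.
ΔS_total = -6.106 + 6.926 = 0.82 J/K.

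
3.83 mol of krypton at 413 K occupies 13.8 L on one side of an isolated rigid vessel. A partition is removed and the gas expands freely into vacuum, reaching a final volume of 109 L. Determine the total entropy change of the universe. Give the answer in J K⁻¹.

ΔS_universe = 65.8 J/K

No heat is exchanged and no work is done, so the ideal-gas temperature stays constant.
Entropy is a state function; using a reversible isothermal path, ΔS_gas = nR ln(V₂/V₁) = 3.83 × 8.314 × ln(109/13.8) = 65.8 J/K.
The insulated surroundings exchange no heat, so ΔS_surr = 0 and ΔS_universe = ΔS_gas.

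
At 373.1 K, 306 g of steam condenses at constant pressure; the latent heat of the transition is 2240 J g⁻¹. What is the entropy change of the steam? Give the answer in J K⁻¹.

ΔS = -1840 J/K

Heat released by the substance: Q = −mL = −306 × 2240 = −685440 J.
At constant T, ΔS = Q_rev/T = −685440 / 373.1 = -1840 J/K.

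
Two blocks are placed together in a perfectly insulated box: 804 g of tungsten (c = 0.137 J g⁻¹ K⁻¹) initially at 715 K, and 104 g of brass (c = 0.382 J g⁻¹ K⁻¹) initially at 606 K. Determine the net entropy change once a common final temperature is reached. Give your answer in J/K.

ΔS_total = 0.389 J/K

Energy balance: T_f = (m₁c₁T₁ + m₂c₂T₂)/(m₁c₁ + m₂c₂) = 686.11 K.
ΔS₁ = m₁c₁ ln(T_f/T₁) = 110.148 × ln(686.11/715) = -4.543 J/K.
ΔS₂ = m₂c₂ ln(T_f/T₂) = 39.728 × ln(686.11/606) = 4.932 J/K.
ΔS_total = -4.543 + 4.932 = 0.389 J/K.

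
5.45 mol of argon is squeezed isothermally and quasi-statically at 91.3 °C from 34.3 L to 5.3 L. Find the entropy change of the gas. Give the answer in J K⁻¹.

For an isothermal ideal gas ΔS_gas = nR ln(V₂/V₁) = 5.45 × 8.314 × ln(5.3/34.3) = -84.6 J/K.

ΔS_gas = -84.6 J/K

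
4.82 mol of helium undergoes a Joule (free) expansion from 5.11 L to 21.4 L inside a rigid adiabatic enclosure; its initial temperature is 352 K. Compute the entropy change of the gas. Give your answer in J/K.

For an ideal gas in free expansion Q = 0 and W = 0, so T is unchanged.
Entropy is a state function; using a reversible isothermal path, ΔS_gas = nR ln(V₂/V₁) = 4.82 × 8.314 × ln(21.4/5.11) = 57.4 J/K.

ΔS_gas = 57.4 J/K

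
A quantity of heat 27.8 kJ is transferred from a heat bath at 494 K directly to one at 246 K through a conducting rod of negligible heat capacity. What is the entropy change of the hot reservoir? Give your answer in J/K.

The hot reservoir loses heat Q, so ΔS_hot = −Q/T_H = −27800/494 = -56.3 J/K.

ΔS_hot = -56.3 J/K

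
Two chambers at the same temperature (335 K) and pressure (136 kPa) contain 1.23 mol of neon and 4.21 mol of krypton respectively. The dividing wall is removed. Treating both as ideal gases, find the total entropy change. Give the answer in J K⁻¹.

ΔS_mix = 24.2 J/K

Mole fractions: x_A = 1.23/5.44 = 0.226, x_B = 0.774.
ΔS_mix = −R(n_A ln x_A + n_B ln x_B) = −8.314 × (1.23 ln 0.226 + 4.21 ln 0.774) = 24.2 J/K.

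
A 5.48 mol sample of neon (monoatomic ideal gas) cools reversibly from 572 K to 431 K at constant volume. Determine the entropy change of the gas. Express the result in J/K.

ΔS = -19.3 J/K

At constant volume, ΔS = nC_V ln(T₂/T₁) with C_V = 3R/2 = 12.47 J mol⁻¹ K⁻¹.
ΔS = 5.48 × 12.47 × ln(431/572) = -19.3 J/K.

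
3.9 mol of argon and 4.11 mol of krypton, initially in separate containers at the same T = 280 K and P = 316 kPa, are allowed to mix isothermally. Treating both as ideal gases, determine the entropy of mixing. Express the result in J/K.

Mole fractions: x_A = 3.9/8.01 = 0.487, x_B = 0.513.
ΔS_mix = −R(n_A ln x_A + n_B ln x_B) = −8.314 × (3.9 ln 0.487 + 4.11 ln 0.513) = 46.1 J/K.

ΔS_mix = 46.1 J/K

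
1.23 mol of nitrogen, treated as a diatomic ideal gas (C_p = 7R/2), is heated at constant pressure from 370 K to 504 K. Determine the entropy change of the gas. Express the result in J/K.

At constant pressure, ΔS = nC_p ln(T₂/T₁) with C_p = 7R/2 = 29.1 J mol⁻¹ K⁻¹.
ΔS = 1.23 × 29.1 × ln(504/370) = 11.1 J/K.

ΔS = 11.1 J/K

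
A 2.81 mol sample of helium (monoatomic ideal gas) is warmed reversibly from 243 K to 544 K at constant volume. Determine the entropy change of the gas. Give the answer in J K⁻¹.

At constant volume, ΔS = nC_V ln(T₂/T₁) with C_V = 3R/2 = 12.47 J mol⁻¹ K⁻¹.
ΔS = 2.81 × 12.47 × ln(544/243) = 28.2 J/K.

ΔS = 28.2 J/K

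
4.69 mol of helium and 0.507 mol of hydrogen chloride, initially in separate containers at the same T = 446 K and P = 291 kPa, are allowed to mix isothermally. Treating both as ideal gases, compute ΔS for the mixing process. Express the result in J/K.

ΔS_mix = 13.8 J/K

Mole fractions: x_A = 4.69/5.2 = 0.902, x_B = 0.0976.
ΔS_mix = −R(n_A ln x_A + n_B ln x_B) = −8.314 × (4.69 ln 0.902 + 0.507 ln 0.0976) = 13.8 J/K.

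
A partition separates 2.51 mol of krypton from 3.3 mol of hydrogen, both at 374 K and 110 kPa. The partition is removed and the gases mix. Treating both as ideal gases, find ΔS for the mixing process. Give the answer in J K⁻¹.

Mole fractions: x_A = 2.51/5.81 = 0.432, x_B = 0.568.
ΔS_mix = −R(n_A ln x_A + n_B ln x_B) = −8.314 × (2.51 ln 0.432 + 3.3 ln 0.568) = 33 J/K.

ΔS_mix = 33 J/K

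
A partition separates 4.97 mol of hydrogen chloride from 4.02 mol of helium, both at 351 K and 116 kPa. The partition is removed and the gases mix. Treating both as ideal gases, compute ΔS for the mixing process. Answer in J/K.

Mole fractions: x_A = 4.97/8.99 = 0.553, x_B = 0.447.
ΔS_mix = −R(n_A ln x_A + n_B ln x_B) = −8.314 × (4.97 ln 0.553 + 4.02 ln 0.447) = 51.4 J/K.

ΔS_mix = 51.4 J/K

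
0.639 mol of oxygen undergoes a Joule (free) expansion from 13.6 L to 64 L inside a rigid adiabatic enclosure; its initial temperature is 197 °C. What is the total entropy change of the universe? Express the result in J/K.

ΔS_universe = 8.23 J/K

For an ideal gas in free expansion Q = 0 and W = 0, so T is unchanged.
Entropy is a state function; using a reversible isothermal path, ΔS_gas = nR ln(V₂/V₁) = 0.639 × 8.314 × ln(64/13.6) = 8.23 J/K.
The insulated surroundings exchange no heat, so ΔS_surr = 0 and ΔS_universe = ΔS_gas.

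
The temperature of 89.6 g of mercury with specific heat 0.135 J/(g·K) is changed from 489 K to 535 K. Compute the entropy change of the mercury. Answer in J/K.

ΔS = 1.09 J/K

ΔS = ∫dQ_rev/T = m c ln(T₂/T₁) = 89.6 × 0.135 × ln(535/489) = 1.09 J/K.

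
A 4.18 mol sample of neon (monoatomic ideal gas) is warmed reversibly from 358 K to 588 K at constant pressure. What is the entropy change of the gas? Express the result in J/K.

ΔS = 43.1 J/K

At constant pressure, ΔS = nC_p ln(T₂/T₁) with C_p = 5R/2 = 20.79 J mol⁻¹ K⁻¹.
ΔS = 4.18 × 20.79 × ln(588/358) = 43.1 J/K.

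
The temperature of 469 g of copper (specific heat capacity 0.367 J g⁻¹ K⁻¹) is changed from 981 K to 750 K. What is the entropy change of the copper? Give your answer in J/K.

ΔS = ∫dQ_rev/T = m c ln(T₂/T₁) = 469 × 0.367 × ln(750/981) = -46.2 J/K.

ΔS = -46.2 J/K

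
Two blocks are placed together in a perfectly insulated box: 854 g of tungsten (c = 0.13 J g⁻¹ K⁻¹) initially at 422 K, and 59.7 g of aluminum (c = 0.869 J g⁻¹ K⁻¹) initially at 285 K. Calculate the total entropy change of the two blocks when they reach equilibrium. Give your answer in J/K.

ΔS_total = 2.59 J/K

Energy balance: T_f = (m₁c₁T₁ + m₂c₂T₂)/(m₁c₁ + m₂c₂) = 378.37 K.
ΔS₁ = m₁c₁ ln(T_f/T₁) = 111.02 × ln(378.37/422) = -12.116 J/K.
ΔS₂ = m₂c₂ ln(T_f/T₂) = 51.8793 × ln(378.37/285) = 14.702 J/K.
ΔS_total = -12.116 + 14.702 = 2.59 J/K.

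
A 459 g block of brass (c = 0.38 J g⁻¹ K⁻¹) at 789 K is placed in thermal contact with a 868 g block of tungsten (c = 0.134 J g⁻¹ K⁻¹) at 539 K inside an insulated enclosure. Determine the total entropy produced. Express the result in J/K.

Energy balance: T_f = (m₁c₁T₁ + m₂c₂T₂)/(m₁c₁ + m₂c₂) = 688.98 K.
ΔS₁ = m₁c₁ ln(T_f/T₁) = 174.42 × ln(688.98/789) = -23.64 J/K.
ΔS₂ = m₂c₂ ln(T_f/T₂) = 116.312 × ln(688.98/539) = 28.55 J/K.
ΔS_total = -23.64 + 28.55 = 4.91 J/K.

ΔS_total = 4.91 J/K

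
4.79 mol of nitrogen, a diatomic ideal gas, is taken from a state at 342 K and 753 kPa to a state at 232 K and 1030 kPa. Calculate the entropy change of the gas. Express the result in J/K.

ΔS = nC_p ln(T₂/T₁) − nR ln(P₂/P₁), with C_p = 7R/2 = 29.1 J mol⁻¹ K⁻¹ for a diatomic ideal gas.
ΔS = 4.79 × [29.1 × ln(232/342) − 8.314 × ln(1030/753)] = -66.6 J/K.

ΔS = -66.6 J/K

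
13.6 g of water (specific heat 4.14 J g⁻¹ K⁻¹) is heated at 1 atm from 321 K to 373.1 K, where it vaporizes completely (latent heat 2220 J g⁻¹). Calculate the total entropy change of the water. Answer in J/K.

ΔS = 89.4 J/K

Warming step: ΔS₁ = m c ln(T_tr/T_i) = 13.6 × 4.14 × ln(373.1/321) = 8.468 J/K.
Phase change: ΔS₂ = +mL/T_tr = 13.6 × 2220 / 373.1 = 80.92 J/K.
ΔS_total = (8.468) + (80.92) = 89.4 J/K.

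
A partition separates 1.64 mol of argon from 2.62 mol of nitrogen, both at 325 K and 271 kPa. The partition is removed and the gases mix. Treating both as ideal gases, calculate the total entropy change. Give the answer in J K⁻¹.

ΔS_mix = 23.6 J/K

Mole fractions: x_A = 1.64/4.26 = 0.385, x_B = 0.615.
ΔS_mix = −R(n_A ln x_A + n_B ln x_B) = −8.314 × (1.64 ln 0.385 + 2.62 ln 0.615) = 23.6 J/K.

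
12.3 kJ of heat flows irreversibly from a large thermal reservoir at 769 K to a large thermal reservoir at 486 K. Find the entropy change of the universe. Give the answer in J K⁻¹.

ΔS_total = 9.31 J/K

ΔS_hot = −Q/T_H = −12300/769 = -15.995 J/K and ΔS_cold = +Q/T_C = 12300/486 = 25.309 J/K.
ΔS_total = -15.995 + 25.309 = 9.31 J/K, positive as the second law requires.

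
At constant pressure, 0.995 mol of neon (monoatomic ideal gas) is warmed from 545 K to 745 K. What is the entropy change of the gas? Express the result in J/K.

At constant pressure, ΔS = nC_p ln(T₂/T₁) with C_p = 5R/2 = 20.79 J mol⁻¹ K⁻¹.
ΔS = 0.995 × 20.79 × ln(745/545) = 6.46 J/K.

ΔS = 6.46 J/K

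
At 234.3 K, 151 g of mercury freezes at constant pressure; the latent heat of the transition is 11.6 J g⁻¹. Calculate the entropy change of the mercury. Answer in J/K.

ΔS = -7.48 J/K

Heat released by the substance: Q = −mL = −151 × 11.6 = −1751.6 J.
At constant T, ΔS = Q_rev/T = −1751.6 / 234.3 = -7.48 J/K.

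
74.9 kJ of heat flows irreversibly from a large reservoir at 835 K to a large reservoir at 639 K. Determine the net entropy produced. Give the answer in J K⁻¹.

ΔS_hot = −Q/T_H = −74900/835 = -89.7 J/K and ΔS_cold = +Q/T_C = 74900/639 = 117.2 J/K.
ΔS_total = -89.7 + 117.2 = 27.5 J/K, positive as the second law requires.

ΔS_total = 27.5 J/K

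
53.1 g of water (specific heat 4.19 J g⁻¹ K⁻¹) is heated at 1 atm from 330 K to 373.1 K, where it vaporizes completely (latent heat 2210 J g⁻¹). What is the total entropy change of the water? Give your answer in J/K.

Warming step: ΔS₁ = m c ln(T_tr/T_i) = 53.1 × 4.19 × ln(373.1/330) = 27.31 J/K.
Phase change: ΔS₂ = +mL/T_tr = 53.1 × 2210 / 373.1 = 314.5 J/K.
ΔS_total = (27.31) + (314.5) = 342 J/K.

ΔS = 342 J/K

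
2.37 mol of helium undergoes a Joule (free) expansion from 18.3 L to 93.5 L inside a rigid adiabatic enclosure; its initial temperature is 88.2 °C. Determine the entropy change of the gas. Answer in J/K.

ΔS_gas = 32.1 J/K

For an ideal gas in free expansion Q = 0 and W = 0, so T is unchanged.
Entropy is a state function; using a reversible isothermal path, ΔS_gas = nR ln(V₂/V₁) = 2.37 × 8.314 × ln(93.5/18.3) = 32.1 J/K.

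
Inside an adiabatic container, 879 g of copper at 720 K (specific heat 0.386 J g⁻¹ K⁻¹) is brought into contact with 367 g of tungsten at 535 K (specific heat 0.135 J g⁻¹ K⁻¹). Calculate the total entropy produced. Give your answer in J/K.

ΔS_total = 1.77 J/K

Energy balance: T_f = (m₁c₁T₁ + m₂c₂T₂)/(m₁c₁ + m₂c₂) = 696.43 K.
ΔS₁ = m₁c₁ ln(T_f/T₁) = 339.294 × ln(696.43/720) = -11.29 J/K.
ΔS₂ = m₂c₂ ln(T_f/T₂) = 49.545 × ln(696.43/535) = 13.06 J/K.
ΔS_total = -11.29 + 13.06 = 1.77 J/K.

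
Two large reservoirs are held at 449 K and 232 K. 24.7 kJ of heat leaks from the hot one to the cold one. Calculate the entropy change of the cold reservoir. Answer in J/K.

The cold reservoir gains heat Q, so ΔS_cold = +Q/T_C = 24700/232 = 106 J/K.

ΔS_cold = 106 J/K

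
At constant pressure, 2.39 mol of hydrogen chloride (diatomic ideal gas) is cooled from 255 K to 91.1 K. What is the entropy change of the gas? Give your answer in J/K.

ΔS = -71.6 J/K

At constant pressure, ΔS = nC_p ln(T₂/T₁) with C_p = 7R/2 = 29.1 J mol⁻¹ K⁻¹.
ΔS = 2.39 × 29.1 × ln(91.1/255) = -71.6 J/K.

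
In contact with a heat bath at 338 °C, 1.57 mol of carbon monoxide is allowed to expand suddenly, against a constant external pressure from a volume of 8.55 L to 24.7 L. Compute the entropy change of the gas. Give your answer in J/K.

ΔS_gas = 13.8 J/K

Entropy is a state function, so ΔS_gas depends only on the end states.
For an isothermal ideal gas ΔS_gas = nR ln(V₂/V₁) = 1.57 × 8.314 × ln(24.7/8.55) = 13.8 J/K.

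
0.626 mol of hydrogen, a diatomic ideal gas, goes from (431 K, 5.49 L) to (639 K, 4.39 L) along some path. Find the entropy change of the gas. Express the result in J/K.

Entropy is a state function: ΔS = nC_V ln(T₂/T₁) + nR ln(V₂/V₁), with C_V = 5R/2 = 20.79 J mol⁻¹ K⁻¹ for a diatomic ideal gas.
ΔS = 0.626 × [20.79 × ln(639/431) + 8.314 × ln(4.39/5.49)] = 3.96 J/K.

ΔS = 3.96 J/K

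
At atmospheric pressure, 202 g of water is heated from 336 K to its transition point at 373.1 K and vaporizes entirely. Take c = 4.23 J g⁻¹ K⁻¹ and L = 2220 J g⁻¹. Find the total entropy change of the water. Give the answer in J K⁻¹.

ΔS = 1290 J/K

Warming step: ΔS₁ = m c ln(T_tr/T_i) = 202 × 4.23 × ln(373.1/336) = 89.49 J/K.
Phase change: ΔS₂ = +mL/T_tr = 202 × 2220 / 373.1 = 1202 J/K.
ΔS_total = (89.49) + (1202) = 1290 J/K.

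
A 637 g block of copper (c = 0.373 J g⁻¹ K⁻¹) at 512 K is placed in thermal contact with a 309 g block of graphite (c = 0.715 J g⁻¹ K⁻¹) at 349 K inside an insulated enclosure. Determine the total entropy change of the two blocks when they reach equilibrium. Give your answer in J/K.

ΔS_total = 8.32 J/K

Energy balance: T_f = (m₁c₁T₁ + m₂c₂T₂)/(m₁c₁ + m₂c₂) = 433.46 K.
ΔS₁ = m₁c₁ ln(T_f/T₁) = 237.601 × ln(433.46/512) = -39.565 J/K.
ΔS₂ = m₂c₂ ln(T_f/T₂) = 220.935 × ln(433.46/349) = 47.884 J/K.
ΔS_total = -39.565 + 47.884 = 8.32 J/K.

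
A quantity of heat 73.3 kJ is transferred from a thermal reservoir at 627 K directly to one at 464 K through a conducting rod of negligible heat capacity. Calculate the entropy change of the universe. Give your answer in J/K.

ΔS_total = 41.1 J/K

ΔS_hot = −Q/T_H = −73300/627 = -116.9 J/K and ΔS_cold = +Q/T_C = 73300/464 = 158 J/K.
ΔS_total = -116.9 + 158 = 41.1 J/K, positive as the second law requires.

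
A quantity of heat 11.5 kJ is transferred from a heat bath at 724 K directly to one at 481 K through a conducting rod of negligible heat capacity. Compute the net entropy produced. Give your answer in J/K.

ΔS_hot = −Q/T_H = −11500/724 = -15.884 J/K and ΔS_cold = +Q/T_C = 11500/481 = 23.909 J/K.
ΔS_total = -15.884 + 23.909 = 8.02 J/K, positive as the second law requires.

ΔS_total = 8.02 J/K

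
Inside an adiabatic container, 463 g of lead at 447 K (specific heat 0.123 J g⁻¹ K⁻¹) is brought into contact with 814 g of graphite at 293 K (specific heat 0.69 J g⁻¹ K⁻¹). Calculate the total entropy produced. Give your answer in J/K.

Energy balance: T_f = (m₁c₁T₁ + m₂c₂T₂)/(m₁c₁ + m₂c₂) = 307.18 K.
ΔS₁ = m₁c₁ ln(T_f/T₁) = 56.949 × ln(307.18/447) = -21.36 J/K.
ΔS₂ = m₂c₂ ln(T_f/T₂) = 561.66 × ln(307.18/293) = 26.54 J/K.
ΔS_total = -21.36 + 26.54 = 5.18 J/K.

ΔS_total = 5.18 J/K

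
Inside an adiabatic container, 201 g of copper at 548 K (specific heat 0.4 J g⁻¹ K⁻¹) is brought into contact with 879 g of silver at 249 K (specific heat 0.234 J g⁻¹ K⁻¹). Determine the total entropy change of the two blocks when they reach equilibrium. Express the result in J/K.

Energy balance: T_f = (m₁c₁T₁ + m₂c₂T₂)/(m₁c₁ + m₂c₂) = 333.03 K.
ΔS₁ = m₁c₁ ln(T_f/T₁) = 80.4 × ln(333.03/548) = -40.04 J/K.
ΔS₂ = m₂c₂ ln(T_f/T₂) = 205.686 × ln(333.03/249) = 59.81 J/K.
ΔS_total = -40.04 + 59.81 = 19.8 J/K.

ΔS_total = 19.8 J/K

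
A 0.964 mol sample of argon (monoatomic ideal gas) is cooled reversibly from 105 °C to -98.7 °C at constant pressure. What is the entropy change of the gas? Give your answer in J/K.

In kelvin: T₁ = 378.15 K, T₂ = 174.45 K. At constant pressure, ΔS = nC_p ln(T₂/T₁) with C_p = 5R/2 = 20.79 J mol⁻¹ K⁻¹.
ΔS = 0.964 × 20.79 × ln(174.45/378.15) = -15.5 J/K.

ΔS = -15.5 J/K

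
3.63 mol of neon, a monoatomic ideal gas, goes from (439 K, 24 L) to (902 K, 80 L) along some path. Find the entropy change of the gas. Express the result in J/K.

ΔS = 68.9 J/K

Entropy is a state function: ΔS = nC_V ln(T₂/T₁) + nR ln(V₂/V₁), with C_V = 3R/2 = 12.47 J mol⁻¹ K⁻¹ for a monoatomic ideal gas.
ΔS = 3.63 × [12.47 × ln(902/439) + 8.314 × ln(80/24)] = 68.9 J/K.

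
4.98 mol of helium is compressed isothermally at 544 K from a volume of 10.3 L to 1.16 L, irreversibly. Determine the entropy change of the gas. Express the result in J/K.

ΔS_gas = -90.4 J/K

Entropy is a state function, so ΔS_gas depends only on the end states.
For an isothermal ideal gas ΔS_gas = nR ln(V₂/V₁) = 4.98 × 8.314 × ln(1.16/10.3) = -90.4 J/K.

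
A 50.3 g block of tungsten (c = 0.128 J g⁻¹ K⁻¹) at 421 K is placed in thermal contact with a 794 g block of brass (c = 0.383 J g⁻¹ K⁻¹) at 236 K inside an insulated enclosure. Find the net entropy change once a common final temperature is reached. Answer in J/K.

ΔS_total = 1.28 J/K

Energy balance: T_f = (m₁c₁T₁ + m₂c₂T₂)/(m₁c₁ + m₂c₂) = 239.84 K.
ΔS₁ = m₁c₁ ln(T_f/T₁) = 6.4384 × ln(239.84/421) = -3.623 J/K.
ΔS₂ = m₂c₂ ln(T_f/T₂) = 304.102 × ln(239.84/236) = 4.903 J/K.
ΔS_total = -3.623 + 4.903 = 1.28 J/K.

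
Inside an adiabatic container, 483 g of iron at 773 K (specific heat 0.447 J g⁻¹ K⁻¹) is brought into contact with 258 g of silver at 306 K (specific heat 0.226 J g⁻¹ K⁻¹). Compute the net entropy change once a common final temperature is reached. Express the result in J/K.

ΔS_total = 16.3 J/K

Energy balance: T_f = (m₁c₁T₁ + m₂c₂T₂)/(m₁c₁ + m₂c₂) = 673.7 K.
ΔS₁ = m₁c₁ ln(T_f/T₁) = 215.901 × ln(673.7/773) = -29.69 J/K.
ΔS₂ = m₂c₂ ln(T_f/T₂) = 58.308 × ln(673.7/306) = 46.02 J/K.
ΔS_total = -29.69 + 46.02 = 16.3 J/K.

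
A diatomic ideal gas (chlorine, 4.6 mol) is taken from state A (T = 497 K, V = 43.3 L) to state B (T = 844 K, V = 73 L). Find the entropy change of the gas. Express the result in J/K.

ΔS = 70.6 J/K

Entropy is a state function: ΔS = nC_V ln(T₂/T₁) + nR ln(V₂/V₁), with C_V = 5R/2 = 20.79 J mol⁻¹ K⁻¹ for a diatomic ideal gas.
ΔS = 4.6 × [20.79 × ln(844/497) + 8.314 × ln(73/43.3)] = 70.6 J/K.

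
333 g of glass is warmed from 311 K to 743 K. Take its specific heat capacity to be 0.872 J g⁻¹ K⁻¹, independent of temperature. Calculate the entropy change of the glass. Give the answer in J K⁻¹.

ΔS = ∫dQ_rev/T = m c ln(T₂/T₁) = 333 × 0.872 × ln(743/311) = 253 J/K.

ΔS = 253 J/K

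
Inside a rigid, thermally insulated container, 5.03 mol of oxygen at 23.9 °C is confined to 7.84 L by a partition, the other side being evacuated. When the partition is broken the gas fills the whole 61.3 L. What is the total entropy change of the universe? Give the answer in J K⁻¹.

For an ideal gas in free expansion Q = 0 and W = 0, so T is unchanged.
Entropy is a state function; using a reversible isothermal path, ΔS_gas = nR ln(V₂/V₁) = 5.03 × 8.314 × ln(61.3/7.84) = 86 J/K.
The insulated surroundings exchange no heat, so ΔS_surr = 0 and ΔS_universe = ΔS_gas.

ΔS_universe = 86 J/K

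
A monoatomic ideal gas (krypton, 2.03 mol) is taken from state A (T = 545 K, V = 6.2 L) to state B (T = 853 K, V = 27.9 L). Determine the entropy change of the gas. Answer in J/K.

ΔS = 36.7 J/K

Entropy is a state function: ΔS = nC_V ln(T₂/T₁) + nR ln(V₂/V₁), with C_V = 3R/2 = 12.47 J mol⁻¹ K⁻¹ for a monoatomic ideal gas.
ΔS = 2.03 × [12.47 × ln(853/545) + 8.314 × ln(27.9/6.2)] = 36.7 J/K.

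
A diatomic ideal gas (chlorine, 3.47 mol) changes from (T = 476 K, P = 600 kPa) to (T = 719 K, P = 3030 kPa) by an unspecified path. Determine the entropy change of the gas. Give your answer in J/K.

ΔS = nC_p ln(T₂/T₁) − nR ln(P₂/P₁), with C_p = 7R/2 = 29.1 J mol⁻¹ K⁻¹ for a diatomic ideal gas.
ΔS = 3.47 × [29.1 × ln(719/476) − 8.314 × ln(3030/600)] = -5.07 J/K.

ΔS = -5.07 J/K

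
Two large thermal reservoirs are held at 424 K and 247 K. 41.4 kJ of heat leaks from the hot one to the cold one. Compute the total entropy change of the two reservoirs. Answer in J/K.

ΔS_hot = −Q/T_H = −41400/424 = -97.64 J/K and ΔS_cold = +Q/T_C = 41400/247 = 167.6 J/K.
ΔS_total = -97.64 + 167.6 = 70 J/K, positive as the second law requires.

ΔS_total = 70 J/K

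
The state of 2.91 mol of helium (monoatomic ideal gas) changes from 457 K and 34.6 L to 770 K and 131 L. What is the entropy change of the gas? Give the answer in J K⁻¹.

ΔS = 51.1 J/K

Entropy is a state function: ΔS = nC_V ln(T₂/T₁) + nR ln(V₂/V₁), with C_V = 3R/2 = 12.47 J mol⁻¹ K⁻¹ for a monoatomic ideal gas.
ΔS = 2.91 × [12.47 × ln(770/457) + 8.314 × ln(131/34.6)] = 51.1 J/K.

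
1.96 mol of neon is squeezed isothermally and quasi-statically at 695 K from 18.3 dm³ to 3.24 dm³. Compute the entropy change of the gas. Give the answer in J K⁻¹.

ΔS_gas = -28.2 J/K

For an isothermal ideal gas ΔS_gas = nR ln(V₂/V₁) = 1.96 × 8.314 × ln(3.24/18.3) = -28.2 J/K.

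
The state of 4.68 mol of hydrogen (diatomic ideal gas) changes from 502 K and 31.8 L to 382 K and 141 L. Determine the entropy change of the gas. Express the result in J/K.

ΔS = 31.4 J/K

Entropy is a state function: ΔS = nC_V ln(T₂/T₁) + nR ln(V₂/V₁), with C_V = 5R/2 = 20.79 J mol⁻¹ K⁻¹ for a diatomic ideal gas.
ΔS = 4.68 × [20.79 × ln(382/502) + 8.314 × ln(141/31.8)] = 31.4 J/K.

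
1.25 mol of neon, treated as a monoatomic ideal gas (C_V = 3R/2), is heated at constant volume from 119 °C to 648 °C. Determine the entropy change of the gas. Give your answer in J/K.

ΔS = 13.3 J/K

In kelvin: T₁ = 392.15 K, T₂ = 921.15 K. At constant volume, ΔS = nC_V ln(T₂/T₁) with C_V = 3R/2 = 12.47 J mol⁻¹ K⁻¹.
ΔS = 1.25 × 12.47 × ln(921.15/392.15) = 13.3 J/K.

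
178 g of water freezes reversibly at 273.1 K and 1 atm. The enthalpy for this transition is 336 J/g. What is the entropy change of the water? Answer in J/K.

ΔS = -219 J/K

Heat released by the substance: Q = −mL = −178 × 336 = −59808 J.
At constant T, ΔS = Q_rev/T = −59808 / 273.1 = -219 J/K.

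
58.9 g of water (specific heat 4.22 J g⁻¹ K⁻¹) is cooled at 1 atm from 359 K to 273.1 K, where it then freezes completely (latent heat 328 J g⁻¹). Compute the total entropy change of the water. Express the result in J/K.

Cooling step: ΔS₁ = m c ln(T_tr/T_i) = 58.9 × 4.22 × ln(273.1/359) = -67.98 J/K.
Phase change: ΔS₂ = −mL/T_tr = −58.9 × 328 / 273.1 = -70.74 J/K.
ΔS_total = (-67.98) + (-70.74) = -139 J/K.

ΔS = -139 J/K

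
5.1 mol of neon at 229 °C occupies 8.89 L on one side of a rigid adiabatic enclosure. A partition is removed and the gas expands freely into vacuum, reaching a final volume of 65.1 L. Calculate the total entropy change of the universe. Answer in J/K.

ΔS_universe = 84.4 J/K

For an ideal gas in free expansion Q = 0 and W = 0, so T is unchanged.
Entropy is a state function; using a reversible isothermal path, ΔS_gas = nR ln(V₂/V₁) = 5.1 × 8.314 × ln(65.1/8.89) = 84.4 J/K.
The insulated surroundings exchange no heat, so ΔS_surr = 0 and ΔS_universe = ΔS_gas.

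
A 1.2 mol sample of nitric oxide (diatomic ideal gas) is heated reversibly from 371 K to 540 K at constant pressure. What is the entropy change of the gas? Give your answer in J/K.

ΔS = 13.1 J/K

At constant pressure, ΔS = nC_p ln(T₂/T₁) with C_p = 7R/2 = 29.1 J mol⁻¹ K⁻¹.
ΔS = 1.2 × 29.1 × ln(540/371) = 13.1 J/K.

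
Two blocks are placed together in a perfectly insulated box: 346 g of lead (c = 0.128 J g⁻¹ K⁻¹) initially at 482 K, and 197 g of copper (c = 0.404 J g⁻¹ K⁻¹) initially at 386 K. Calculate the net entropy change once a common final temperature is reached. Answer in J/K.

Energy balance: T_f = (m₁c₁T₁ + m₂c₂T₂)/(m₁c₁ + m₂c₂) = 420.32 K.
ΔS₁ = m₁c₁ ln(T_f/T₁) = 44.288 × ln(420.32/482) = -6.06407 J/K.
ΔS₂ = m₂c₂ ln(T_f/T₂) = 79.588 × ln(420.32/386) = 6.77956 J/K.
ΔS_total = -6.06407 + 6.77956 = 0.715 J/K.

ΔS_total = 0.715 J/K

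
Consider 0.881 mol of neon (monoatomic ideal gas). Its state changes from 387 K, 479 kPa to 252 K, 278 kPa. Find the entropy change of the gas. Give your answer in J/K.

ΔS = nC_p ln(T₂/T₁) − nR ln(P₂/P₁), with C_p = 5R/2 = 20.79 J mol⁻¹ K⁻¹ for a monoatomic ideal gas.
ΔS = 0.881 × [20.79 × ln(252/387) − 8.314 × ln(278/479)] = -3.87 J/K.

ΔS = -3.87 J/K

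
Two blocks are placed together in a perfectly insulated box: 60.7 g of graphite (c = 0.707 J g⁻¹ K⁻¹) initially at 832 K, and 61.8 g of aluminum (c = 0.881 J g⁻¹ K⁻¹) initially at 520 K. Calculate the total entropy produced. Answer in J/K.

ΔS_total = 2.68 J/K

Energy balance: T_f = (m₁c₁T₁ + m₂c₂T₂)/(m₁c₁ + m₂c₂) = 657.52 K.
ΔS₁ = m₁c₁ ln(T_f/T₁) = 42.9149 × ln(657.52/832) = -10.1 J/K.
ΔS₂ = m₂c₂ ln(T_f/T₂) = 54.4458 × ln(657.52/520) = 12.78 J/K.
ΔS_total = -10.1 + 12.78 = 2.68 J/K.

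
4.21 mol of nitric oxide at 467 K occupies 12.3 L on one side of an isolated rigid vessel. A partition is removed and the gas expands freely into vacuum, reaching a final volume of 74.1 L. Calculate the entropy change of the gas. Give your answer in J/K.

ΔS_gas = 62.9 J/K

No heat is exchanged and no work is done, so the ideal-gas temperature stays constant.
Entropy is a state function; using a reversible isothermal path, ΔS_gas = nR ln(V₂/V₁) = 4.21 × 8.314 × ln(74.1/12.3) = 62.9 J/K.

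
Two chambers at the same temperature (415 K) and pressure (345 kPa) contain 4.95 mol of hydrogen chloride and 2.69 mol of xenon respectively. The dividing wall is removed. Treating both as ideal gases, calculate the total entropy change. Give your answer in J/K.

ΔS_mix = 41.2 J/K

Mole fractions: x_A = 4.95/7.64 = 0.648, x_B = 0.352.
ΔS_mix = −R(n_A ln x_A + n_B ln x_B) = −8.314 × (4.95 ln 0.648 + 2.69 ln 0.352) = 41.2 J/K.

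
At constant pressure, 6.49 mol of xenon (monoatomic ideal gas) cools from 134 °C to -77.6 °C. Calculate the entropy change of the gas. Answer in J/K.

ΔS = -98.9 J/K

In kelvin: T₁ = 407.15 K, T₂ = 195.55 K. At constant pressure, ΔS = nC_p ln(T₂/T₁) with C_p = 5R/2 = 20.79 J mol⁻¹ K⁻¹.
ΔS = 6.49 × 20.79 × ln(195.55/407.15) = -98.9 J/K.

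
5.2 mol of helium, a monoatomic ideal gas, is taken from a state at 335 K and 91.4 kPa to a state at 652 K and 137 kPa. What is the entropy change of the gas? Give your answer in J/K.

ΔS = nC_p ln(T₂/T₁) − nR ln(P₂/P₁), with C_p = 5R/2 = 20.79 J mol⁻¹ K⁻¹ for a monoatomic ideal gas.
ΔS = 5.2 × [20.79 × ln(652/335) − 8.314 × ln(137/91.4)] = 54.5 J/K.

ΔS = 54.5 J/K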